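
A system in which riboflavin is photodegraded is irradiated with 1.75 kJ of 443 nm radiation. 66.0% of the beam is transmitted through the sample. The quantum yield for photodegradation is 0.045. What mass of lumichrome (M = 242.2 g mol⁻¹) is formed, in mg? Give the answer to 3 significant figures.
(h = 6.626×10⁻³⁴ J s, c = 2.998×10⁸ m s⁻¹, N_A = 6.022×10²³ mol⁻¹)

Photon energy at 443 nm: hc/λ = (6.626×10⁻³⁴)(2.998×10⁸)/(443×10⁻⁹) = 4.484×10⁻¹⁹ J.
Incident energy: 1.75 kJ = 1750 J.
Photons incident: 1750 / 4.484×10⁻¹⁹ = 3.903×10²¹, i.e. 3.903×10²¹/6.022×10²³ = 0.006481 mol.
Fraction absorbed: 1 − 66.0/100 = 0.3400.
Photons absorbed: 0.3400 × 0.006481 = 0.002204 mol.
Product: Φ × n_abs = 0.045 × 0.002204 = 9.918×10⁻⁵ mol.
Mass: 9.918×10⁻⁵ × 242.2 = 0.02402 g = 24.0 mg.

24.0 mg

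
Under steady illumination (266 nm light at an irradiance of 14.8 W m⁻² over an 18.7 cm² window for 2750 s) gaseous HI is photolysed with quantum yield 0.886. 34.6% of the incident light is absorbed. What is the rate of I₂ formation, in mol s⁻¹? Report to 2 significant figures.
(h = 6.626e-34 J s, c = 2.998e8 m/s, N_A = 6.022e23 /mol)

1.9e-8 mol s⁻¹

Photon energy at 266 nm: hc/λ = (6.626e-34)(2.998e8)/(266e-9) = 7.468e-19 J.
Energy delivered: (14.8 W m⁻²)(18.7e-4 m²)(2750 s) = 76.11 J.
Photons incident: 76.11 / 7.468e-19 = 1.019e20, i.e. 1.019e20/6.022e23 = 1.692e-4 mol.
Photons absorbed: 0.346 × 1.692e-4 = 5.854e-5 mol.
Product formed: 0.886 × 5.854e-5 = 5.187e-5 mol.
Rate: 5.187e-5 / 2750 s = 1.9e-8 mol s⁻¹.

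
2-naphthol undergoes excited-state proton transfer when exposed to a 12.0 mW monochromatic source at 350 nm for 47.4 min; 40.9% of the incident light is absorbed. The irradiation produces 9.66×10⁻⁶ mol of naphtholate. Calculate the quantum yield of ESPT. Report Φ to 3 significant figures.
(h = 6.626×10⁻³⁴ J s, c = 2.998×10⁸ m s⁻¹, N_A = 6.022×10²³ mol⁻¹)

Photon energy at 350 nm: hc/λ = (6.626×10⁻³⁴)(2.998×10⁸)/(350×10⁻⁹) = 5.676×10⁻¹⁹ J.
Energy delivered: (12.0 mW)(2844 s) = 34.13 J.
Photons incident: 34.13 / 5.676×10⁻¹⁹ = 6.013×10¹⁹, i.e. 6.013×10¹⁹/6.022×10²³ = 9.985×10⁻⁵ mol.
Photons absorbed: 0.409 × 9.985×10⁻⁵ = 4.084×10⁻⁵ mol.
Φ = 9.66×10⁻⁶ mol / 4.084×10⁻⁵ mol photons = 0.237.

Φ = 0.237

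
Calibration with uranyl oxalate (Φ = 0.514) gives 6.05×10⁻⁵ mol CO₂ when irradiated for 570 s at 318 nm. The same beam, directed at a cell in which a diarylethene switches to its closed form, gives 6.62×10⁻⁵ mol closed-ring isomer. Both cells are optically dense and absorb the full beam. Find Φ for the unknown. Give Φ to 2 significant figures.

Photons absorbed by the actinometer: 6.05×10⁻⁵ / 0.514 = 1.177×10⁻⁴ mol.
Φ(unknown) = 6.62×10⁻⁵ / 1.177×10⁻⁴ = 0.56.

Φ = 0.56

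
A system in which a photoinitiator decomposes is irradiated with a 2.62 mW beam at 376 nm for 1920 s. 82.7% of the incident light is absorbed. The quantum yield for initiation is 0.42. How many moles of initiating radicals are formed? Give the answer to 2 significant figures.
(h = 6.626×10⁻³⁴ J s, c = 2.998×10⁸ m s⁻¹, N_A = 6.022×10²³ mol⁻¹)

Photon energy at 376 nm: hc/λ = (6.626×10⁻³⁴)(2.998×10⁸)/(376×10⁻⁹) = 5.283×10⁻¹⁹ J.
Energy delivered: (2.62 mW)(1920 s) = 5.030 J.
Photons incident: 5.030 / 5.283×10⁻¹⁹ = 9.521×10¹⁸, i.e. 9.521×10¹⁸/6.022×10²³ = 1.581×10⁻⁵ mol.
Photons absorbed: 0.827 × 1.581×10⁻⁵ = 1.307×10⁻⁵ mol.
Product: Φ × n_abs = 0.42 × 1.307×10⁻⁵ = 5.489×10⁻⁶ mol.

5.5×10⁻⁶ mol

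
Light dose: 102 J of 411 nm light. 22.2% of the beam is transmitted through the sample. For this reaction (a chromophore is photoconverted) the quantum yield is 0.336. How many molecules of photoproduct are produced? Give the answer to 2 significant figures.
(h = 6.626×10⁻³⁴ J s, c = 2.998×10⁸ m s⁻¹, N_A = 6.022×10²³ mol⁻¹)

5.5×10¹⁹ molecules

Photon energy at 411 nm: hc/λ = (6.626×10⁻³⁴)(2.998×10⁸)/(411×10⁻⁹) = 4.833×10⁻¹⁹ J.
Photons incident: 102 / 4.833×10⁻¹⁹ = 2.110×10²⁰, i.e. 2.110×10²⁰/6.022×10²³ = 3.504×10⁻⁴ mol.
Fraction absorbed: 1 − 22.2/100 = 0.7780.
Photons absorbed: 0.7780 × 3.504×10⁻⁴ = 2.726×10⁻⁴ mol.
Product: Φ × n_abs = 0.336 × 2.726×10⁻⁴ = 9.159×10⁻⁵ mol.
As a count: 9.159×10⁻⁵ × 6.022×10²³ = 5.5×10¹⁹.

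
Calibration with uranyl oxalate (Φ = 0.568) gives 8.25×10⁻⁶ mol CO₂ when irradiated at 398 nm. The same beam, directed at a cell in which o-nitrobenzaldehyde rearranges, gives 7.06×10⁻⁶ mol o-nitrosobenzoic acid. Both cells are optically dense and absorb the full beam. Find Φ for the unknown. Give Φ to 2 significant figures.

Φ = 0.49

Photons absorbed by the actinometer: 8.25×10⁻⁶ / 0.568 = 1.452×10⁻⁵ mol.
Φ(unknown) = 7.06×10⁻⁶ / 1.452×10⁻⁵ = 0.49.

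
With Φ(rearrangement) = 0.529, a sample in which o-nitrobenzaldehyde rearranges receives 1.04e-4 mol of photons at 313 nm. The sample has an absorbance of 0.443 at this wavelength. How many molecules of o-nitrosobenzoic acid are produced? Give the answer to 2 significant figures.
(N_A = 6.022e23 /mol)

2.1e19 molecules

Fraction absorbed: 1 − 10^(−0.443) = 0.6394.
Photons absorbed: 0.6394 × 1.04e-4 = 6.650e-5 mol.
Product: Φ × n_abs = 0.529 × 6.650e-5 = 3.518e-5 mol.
As a count: 3.518e-5 × 6.022e23 = 2.1e19.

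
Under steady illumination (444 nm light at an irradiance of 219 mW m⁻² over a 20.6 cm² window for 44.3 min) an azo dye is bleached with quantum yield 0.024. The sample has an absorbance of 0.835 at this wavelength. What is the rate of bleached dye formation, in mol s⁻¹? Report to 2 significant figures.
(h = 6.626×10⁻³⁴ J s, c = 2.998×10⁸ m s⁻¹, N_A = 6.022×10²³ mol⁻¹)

3.4×10⁻¹¹ mol s⁻¹

Photon energy at 444 nm: hc/λ = (6.626×10⁻³⁴)(2.998×10⁸)/(444×10⁻⁹) = 4.474×10⁻¹⁹ J.
Energy delivered: (219 mW m⁻²)(20.6×10⁻⁴ m²)(2658 s) = 1.199 J.
Photons incident: 1.199 / 4.474×10⁻¹⁹ = 2.680×10¹⁸, i.e. 2.680×10¹⁸/6.022×10²³ = 4.450×10⁻⁶ mol.
Fraction absorbed: 1 − 10^(−0.835) = 0.8538.
Photons absorbed: 0.8538 × 4.450×10⁻⁶ = 3.799×10⁻⁶ mol.
Product formed: 0.024 × 3.799×10⁻⁶ = 9.118×10⁻⁸ mol.
Rate: 9.118×10⁻⁸ / 2658 s = 3.4×10⁻¹¹ mol s⁻¹.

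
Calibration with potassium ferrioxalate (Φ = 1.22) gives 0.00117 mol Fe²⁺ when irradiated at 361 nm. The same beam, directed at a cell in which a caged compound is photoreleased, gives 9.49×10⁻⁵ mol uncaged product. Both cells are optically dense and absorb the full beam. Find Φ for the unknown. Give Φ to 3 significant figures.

Φ = 0.0990

Photons absorbed by the actinometer: 0.00117 / 1.22 = 9.590×10⁻⁴ mol.
Φ(unknown) = 9.49×10⁻⁵ / 9.590×10⁻⁴ = 0.0990.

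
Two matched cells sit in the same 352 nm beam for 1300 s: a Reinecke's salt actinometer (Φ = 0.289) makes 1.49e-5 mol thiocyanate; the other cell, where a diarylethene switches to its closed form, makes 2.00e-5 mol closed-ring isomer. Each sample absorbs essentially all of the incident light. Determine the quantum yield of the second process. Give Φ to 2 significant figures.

Φ = 0.39

Photons absorbed by the actinometer: 1.49e-5 / 0.289 = 5.156e-5 mol.
Φ(unknown) = 2.00e-5 / 5.156e-5 = 0.39.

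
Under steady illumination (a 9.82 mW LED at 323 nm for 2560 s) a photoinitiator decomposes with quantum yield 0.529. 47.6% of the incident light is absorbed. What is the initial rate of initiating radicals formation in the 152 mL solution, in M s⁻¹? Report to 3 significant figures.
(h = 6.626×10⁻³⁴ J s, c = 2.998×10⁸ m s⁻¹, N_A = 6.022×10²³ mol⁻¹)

Photon energy at 323 nm: hc/λ = (6.626×10⁻³⁴)(2.998×10⁸)/(323×10⁻⁹) = 6.150×10⁻¹⁹ J.
Energy delivered: (9.82 mW)(2560 s) = 25.14 J.
Photons incident: 25.14 / 6.150×10⁻¹⁹ = 4.088×10¹⁹, i.e. 4.088×10¹⁹/6.022×10²³ = 6.788×10⁻⁵ mol.
Photons absorbed: 0.476 × 6.788×10⁻⁵ = 3.231×10⁻⁵ mol.
Product formed: 0.529 × 3.231×10⁻⁵ = 1.709×10⁻⁵ mol.
Rate: 1.709×10⁻⁵ mol / (2560 s × 0.152 L) = 4.39×10⁻⁸ M s⁻¹.

4.39×10⁻⁸ M s⁻¹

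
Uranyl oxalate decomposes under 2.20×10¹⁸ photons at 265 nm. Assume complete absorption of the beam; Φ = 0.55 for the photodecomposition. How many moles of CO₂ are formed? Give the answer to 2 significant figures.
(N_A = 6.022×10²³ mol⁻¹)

2.0×10⁻⁶ mol

Moles of photons: 2.20×10¹⁸ / 6.022×10²³ = 3.653×10⁻⁶ mol.
Product: Φ × n_abs = 0.55 × 3.653×10⁻⁶ = 2.009×10⁻⁶ mol.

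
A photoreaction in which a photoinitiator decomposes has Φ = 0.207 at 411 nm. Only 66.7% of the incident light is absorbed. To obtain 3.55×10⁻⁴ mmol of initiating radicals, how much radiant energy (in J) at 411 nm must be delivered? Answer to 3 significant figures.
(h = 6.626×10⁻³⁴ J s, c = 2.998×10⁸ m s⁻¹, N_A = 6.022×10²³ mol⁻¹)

Product: 3.55×10⁻⁴ mmol = 3.55×10⁻⁷ mol.
Photons that must be absorbed: 3.55×10⁻⁷ / 0.207 = 1.715×10⁻⁶ mol.
Incident photons needed: 1.715×10⁻⁶ / 0.667 = 2.571×10⁻⁶ mol.
Photon energy: hc/λ = 4.833×10⁻¹⁹ J; per mole, 2.910×10⁵ J mol⁻¹.
Energy required: 2.571×10⁻⁶ × 2.910×10⁵ = 0.748 J.

0.748 J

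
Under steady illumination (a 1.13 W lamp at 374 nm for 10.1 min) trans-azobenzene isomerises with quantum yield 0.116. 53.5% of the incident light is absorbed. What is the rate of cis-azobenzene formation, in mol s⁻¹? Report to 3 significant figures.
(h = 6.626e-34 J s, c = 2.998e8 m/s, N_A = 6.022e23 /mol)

Photon energy at 374 nm: hc/λ = (6.626e-34)(2.998e8)/(374e-9) = 5.311e-19 J.
Energy delivered: (1.13 W)(606 s) = 684.8 J.
Photons incident: 684.8 / 5.311e-19 = 1.289e21, i.e. 1.289e21/6.022e23 = 0.002140 mol.
Photons absorbed: 0.535 × 0.002140 = 0.001145 mol.
Product formed: 0.116 × 0.001145 = 1.328e-4 mol.
Rate: 1.328e-4 / 606 s = 2.19e-7 mol s⁻¹.

2.19e-7 mol s⁻¹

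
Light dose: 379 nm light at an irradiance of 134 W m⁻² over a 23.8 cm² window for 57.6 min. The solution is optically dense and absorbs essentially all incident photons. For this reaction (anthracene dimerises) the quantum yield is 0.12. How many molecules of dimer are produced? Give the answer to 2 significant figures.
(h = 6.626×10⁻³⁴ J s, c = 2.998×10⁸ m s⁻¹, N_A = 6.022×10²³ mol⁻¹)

Photon energy at 379 nm: hc/λ = (6.626×10⁻³⁴)(2.998×10⁸)/(379×10⁻⁹) = 5.241×10⁻¹⁹ J.
Energy delivered: (134 W m⁻²)(23.8×10⁻⁴ m²)(3456 s) = 1102 J.
Photons incident: 1102 / 5.241×10⁻¹⁹ = 2.103×10²¹, i.e. 2.103×10²¹/6.022×10²³ = 0.003492 mol.
Product: Φ × n_abs = 0.12 × 0.003492 = 4.190×10⁻⁴ mol.
As a count: 4.190×10⁻⁴ × 6.022×10²³ = 2.5×10²⁰.

2.5×10²⁰ molecules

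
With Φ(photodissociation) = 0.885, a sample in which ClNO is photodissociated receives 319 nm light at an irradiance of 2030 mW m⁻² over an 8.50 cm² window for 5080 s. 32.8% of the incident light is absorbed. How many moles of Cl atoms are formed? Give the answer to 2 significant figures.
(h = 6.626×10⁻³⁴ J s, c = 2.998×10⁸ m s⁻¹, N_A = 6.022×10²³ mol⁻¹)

Photon energy at 319 nm: hc/λ = (6.626×10⁻³⁴)(2.998×10⁸)/(319×10⁻⁹) = 6.227×10⁻¹⁹ J.
Energy delivered: (2030 mW m⁻²)(8.50×10⁻⁴ m²)(5080 s) = 8.766 J.
Photons incident: 8.766 / 6.227×10⁻¹⁹ = 1.408×10¹⁹, i.e. 1.408×10¹⁹/6.022×10²³ = 2.338×10⁻⁵ mol.
Photons absorbed: 0.328 × 2.338×10⁻⁵ = 7.669×10⁻⁶ mol.
Product: Φ × n_abs = 0.885 × 7.669×10⁻⁶ = 6.787×10⁻⁶ mol.

6.8×10⁻⁶ mol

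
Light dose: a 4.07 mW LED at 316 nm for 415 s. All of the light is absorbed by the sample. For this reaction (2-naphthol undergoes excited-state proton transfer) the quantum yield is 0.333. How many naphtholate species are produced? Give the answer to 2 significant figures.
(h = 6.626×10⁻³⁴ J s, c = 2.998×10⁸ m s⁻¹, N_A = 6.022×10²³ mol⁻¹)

8.9×10¹⁷ species

Photon energy at 316 nm: hc/λ = (6.626×10⁻³⁴)(2.998×10⁸)/(316×10⁻⁹) = 6.286×10⁻¹⁹ J.
Energy delivered: (4.07 mW)(415 s) = 1.689 J.
Photons incident: 1.689 / 6.286×10⁻¹⁹ = 2.687×10¹⁸, i.e. 2.687×10¹⁸/6.022×10²³ = 4.462×10⁻⁶ mol.
Product: Φ × n_abs = 0.333 × 4.462×10⁻⁶ = 1.486×10⁻⁶ mol.
As a count: 1.486×10⁻⁶ × 6.022×10²³ = 8.9×10¹⁷.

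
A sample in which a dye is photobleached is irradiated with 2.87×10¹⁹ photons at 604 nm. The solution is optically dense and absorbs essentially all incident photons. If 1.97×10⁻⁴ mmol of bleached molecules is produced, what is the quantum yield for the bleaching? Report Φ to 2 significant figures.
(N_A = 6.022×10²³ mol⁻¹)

Φ = 0.0041

Product: 1.97×10⁻⁴ mmol = 1.97×10⁻⁷ mol.
Moles of photons: 2.87×10¹⁹ / 6.022×10²³ = 4.766×10⁻⁵ mol.
Φ = 1.97×10⁻⁷ mol / 4.766×10⁻⁵ mol photons = 0.0041.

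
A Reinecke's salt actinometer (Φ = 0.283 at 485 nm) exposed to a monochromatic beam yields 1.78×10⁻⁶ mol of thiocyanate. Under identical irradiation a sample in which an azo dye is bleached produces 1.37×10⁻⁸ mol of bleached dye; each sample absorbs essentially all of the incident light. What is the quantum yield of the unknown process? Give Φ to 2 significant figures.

Photons absorbed by the actinometer: 1.78×10⁻⁶ / 0.283 = 6.290×10⁻⁶ mol.
Φ(unknown) = 1.37×10⁻⁸ / 6.290×10⁻⁶ = 0.0022.

Φ = 0.0022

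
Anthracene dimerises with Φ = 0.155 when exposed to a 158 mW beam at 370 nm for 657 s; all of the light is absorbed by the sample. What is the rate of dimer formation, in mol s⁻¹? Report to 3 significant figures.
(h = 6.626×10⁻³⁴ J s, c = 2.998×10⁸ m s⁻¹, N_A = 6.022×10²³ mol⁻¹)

7.57×10⁻⁸ mol s⁻¹

Photon energy at 370 nm: hc/λ = (6.626×10⁻³⁴)(2.998×10⁸)/(370×10⁻⁹) = 5.369×10⁻¹⁹ J.
Energy delivered: (158 mW)(657 s) = 103.8 J.
Photons incident: 103.8 / 5.369×10⁻¹⁹ = 1.933×10²⁰, i.e. 1.933×10²⁰/6.022×10²³ = 3.210×10⁻⁴ mol.
Product formed: 0.155 × 3.210×10⁻⁴ = 4.976×10⁻⁵ mol.
Rate: 4.976×10⁻⁵ / 657 s = 7.57×10⁻⁸ mol s⁻¹.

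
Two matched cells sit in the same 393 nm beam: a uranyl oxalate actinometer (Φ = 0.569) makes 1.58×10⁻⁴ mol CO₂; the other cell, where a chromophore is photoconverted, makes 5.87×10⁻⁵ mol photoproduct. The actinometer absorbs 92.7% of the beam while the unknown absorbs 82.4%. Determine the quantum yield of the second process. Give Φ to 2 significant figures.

Φ = 0.24

Photons absorbed by the actinometer: 1.58×10⁻⁴ / 0.569 = 2.777×10⁻⁴ mol.
Incident flux: 2.777×10⁻⁴ / 0.927 = 2.996×10⁻⁴ einstein.
Absorbed by unknown: 0.824 × 2.996×10⁻⁴ = 2.469×10⁻⁴ mol.
Φ(unknown) = 5.87×10⁻⁵ / 2.469×10⁻⁴ = 0.24.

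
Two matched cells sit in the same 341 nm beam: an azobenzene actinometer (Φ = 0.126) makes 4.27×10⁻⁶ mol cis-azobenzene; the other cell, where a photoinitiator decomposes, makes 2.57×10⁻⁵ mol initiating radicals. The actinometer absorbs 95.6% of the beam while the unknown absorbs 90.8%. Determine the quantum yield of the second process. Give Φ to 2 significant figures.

Φ = 0.80

Photons absorbed by the actinometer: 4.27×10⁻⁶ / 0.126 = 3.389×10⁻⁵ mol.
Incident flux: 3.389×10⁻⁵ / 0.956 = 3.545×10⁻⁵ einstein.
Absorbed by unknown: 0.908 × 3.545×10⁻⁵ = 3.219×10⁻⁵ mol.
Φ(unknown) = 2.57×10⁻⁵ / 3.219×10⁻⁵ = 0.80.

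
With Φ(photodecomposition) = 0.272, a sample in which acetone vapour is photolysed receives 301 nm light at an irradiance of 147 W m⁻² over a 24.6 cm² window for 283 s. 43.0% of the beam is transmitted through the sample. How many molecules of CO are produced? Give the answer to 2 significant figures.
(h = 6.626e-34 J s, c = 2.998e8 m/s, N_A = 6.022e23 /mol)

Photon energy at 301 nm: hc/λ = (6.626e-34)(2.998e8)/(301e-9) = 6.600e-19 J.
Energy delivered: (147 W m⁻²)(24.6e-4 m²)(283 s) = 102.3 J.
Photons incident: 102.3 / 6.600e-19 = 1.550e20, i.e. 1.550e20/6.022e23 = 2.574e-4 mol.
Fraction absorbed: 1 − 43.0/100 = 0.5700.
Photons absorbed: 0.5700 × 2.574e-4 = 1.467e-4 mol.
Product: Φ × n_abs = 0.272 × 1.467e-4 = 3.990e-5 mol.
As a count: 3.990e-5 × 6.022e23 = 2.4e19.

2.4e19 molecules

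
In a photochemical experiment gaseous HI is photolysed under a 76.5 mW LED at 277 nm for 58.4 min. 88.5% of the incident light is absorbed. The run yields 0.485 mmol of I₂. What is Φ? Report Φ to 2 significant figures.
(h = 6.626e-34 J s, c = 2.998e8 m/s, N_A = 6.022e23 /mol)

Φ = 0.88

Product: 0.485 mmol = 4.85e-4 mol.
Photon energy at 277 nm: hc/λ = (6.626e-34)(2.998e8)/(277e-9) = 7.171e-19 J.
Energy delivered: (76.5 mW)(3504 s) = 268.1 J.
Photons incident: 268.1 / 7.171e-19 = 3.739e20, i.e. 3.739e20/6.022e23 = 6.209e-4 mol.
Photons absorbed: 0.885 × 6.209e-4 = 5.495e-4 mol.
Φ = 4.85e-4 mol / 5.495e-4 mol photons = 0.88.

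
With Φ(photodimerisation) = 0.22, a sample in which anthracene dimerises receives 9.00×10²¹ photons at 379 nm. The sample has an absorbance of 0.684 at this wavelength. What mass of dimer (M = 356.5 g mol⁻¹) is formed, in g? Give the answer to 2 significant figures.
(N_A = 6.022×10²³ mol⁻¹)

Moles of photons: 9.00×10²¹ / 6.022×10²³ = 0.01495 mol.
Fraction absorbed: 1 − 10^(−0.684) = 0.7930.
Photons absorbed: 0.7930 × 0.01495 = 0.01186 mol.
Product: Φ × n_abs = 0.22 × 0.01186 = 0.002609 mol.
Mass: 0.002609 × 356.5 = 0.9301 g = 0.93 g.

0.93 g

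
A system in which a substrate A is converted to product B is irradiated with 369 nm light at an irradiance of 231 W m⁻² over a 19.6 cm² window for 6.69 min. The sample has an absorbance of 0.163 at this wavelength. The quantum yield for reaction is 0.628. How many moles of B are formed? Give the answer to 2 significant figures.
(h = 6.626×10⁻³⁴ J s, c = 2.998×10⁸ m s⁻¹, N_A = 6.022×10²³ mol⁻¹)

Photon energy at 369 nm: hc/λ = (6.626×10⁻³⁴)(2.998×10⁸)/(369×10⁻⁹) = 5.383×10⁻¹⁹ J.
Energy delivered: (231 W m⁻²)(19.6×10⁻⁴ m²)(401.4 s) = 181.7 J.
Photons incident: 181.7 / 5.383×10⁻¹⁹ = 3.375×10²⁰, i.e. 3.375×10²⁰/6.022×10²³ = 5.604×10⁻⁴ mol.
Fraction absorbed: 1 − 10^(−0.163) = 0.3129.
Photons absorbed: 0.3129 × 5.604×10⁻⁴ = 1.753×10⁻⁴ mol.
Product: Φ × n_abs = 0.628 × 1.753×10⁻⁴ = 1.101×10⁻⁴ mol.

1.1×10⁻⁴ mol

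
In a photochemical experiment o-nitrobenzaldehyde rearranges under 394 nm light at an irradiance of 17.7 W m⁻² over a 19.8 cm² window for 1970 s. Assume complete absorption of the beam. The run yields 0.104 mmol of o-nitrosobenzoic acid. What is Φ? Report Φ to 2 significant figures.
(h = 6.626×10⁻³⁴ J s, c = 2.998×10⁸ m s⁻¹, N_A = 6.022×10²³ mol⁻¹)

Product: 0.104 mmol = 1.04×10⁻⁴ mol.
Photon energy at 394 nm: hc/λ = (6.626×10⁻³⁴)(2.998×10⁸)/(394×10⁻⁹) = 5.042×10⁻¹⁹ J.
Energy delivered: (17.7 W m⁻²)(19.8×10⁻⁴ m²)(1970 s) = 69.04 J.
Photons incident: 69.04 / 5.042×10⁻¹⁹ = 1.369×10²⁰, i.e. 1.369×10²⁰/6.022×10²³ = 2.273×10⁻⁴ mol.
Φ = 1.04×10⁻⁴ mol / 2.273×10⁻⁴ mol photons = 0.46.

Φ = 0.46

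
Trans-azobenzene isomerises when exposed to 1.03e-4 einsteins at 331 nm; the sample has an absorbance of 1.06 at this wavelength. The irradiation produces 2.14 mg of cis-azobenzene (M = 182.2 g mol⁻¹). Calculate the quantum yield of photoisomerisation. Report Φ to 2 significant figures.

Φ = 0.12

Product: 2.14 mg / 182.2 g mol⁻¹ = 1.175e-5 mol.
Fraction absorbed: 1 − 10^(−1.06) = 0.9129.
Photons absorbed: 0.9129 × 1.03e-4 = 9.403e-5 mol.
Φ = 1.175e-5 mol / 9.403e-5 mol photons = 0.12.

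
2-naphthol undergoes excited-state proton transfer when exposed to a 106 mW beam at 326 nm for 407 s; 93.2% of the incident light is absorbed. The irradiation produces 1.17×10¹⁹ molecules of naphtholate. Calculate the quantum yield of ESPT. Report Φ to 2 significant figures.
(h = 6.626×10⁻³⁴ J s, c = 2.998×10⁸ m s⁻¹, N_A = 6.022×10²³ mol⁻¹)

Product: 1.17×10¹⁹ / 6.022×10²³ = 1.943×10⁻⁵ mol.
Photon energy at 326 nm: hc/λ = (6.626×10⁻³⁴)(2.998×10⁸)/(326×10⁻⁹) = 6.093×10⁻¹⁹ J.
Energy delivered: (106 mW)(407 s) = 43.14 J.
Photons incident: 43.14 / 6.093×10⁻¹⁹ = 7.080×10¹⁹, i.e. 7.080×10¹⁹/6.022×10²³ = 1.176×10⁻⁴ mol.
Photons absorbed: 0.932 × 1.176×10⁻⁴ = 1.096×10⁻⁴ mol.
Φ = 1.943×10⁻⁵ mol / 1.096×10⁻⁴ mol photons = 0.18.

Φ = 0.18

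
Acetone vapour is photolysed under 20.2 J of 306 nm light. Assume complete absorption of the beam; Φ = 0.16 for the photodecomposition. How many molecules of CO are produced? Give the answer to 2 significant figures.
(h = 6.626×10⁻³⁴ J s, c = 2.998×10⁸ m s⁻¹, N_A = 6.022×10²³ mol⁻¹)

Photon energy at 306 nm: hc/λ = (6.626×10⁻³⁴)(2.998×10⁸)/(306×10⁻⁹) = 6.492×10⁻¹⁹ J.
Photons incident: 20.2 / 6.492×10⁻¹⁹ = 3.112×10¹⁹, i.e. 3.112×10¹⁹/6.022×10²³ = 5.168×10⁻⁵ mol.
Product: Φ × n_abs = 0.16 × 5.168×10⁻⁵ = 8.269×10⁻⁶ mol.
As a count: 8.269×10⁻⁶ × 6.022×10²³ = 5.0×10¹⁸.

5.0×10¹⁸ molecules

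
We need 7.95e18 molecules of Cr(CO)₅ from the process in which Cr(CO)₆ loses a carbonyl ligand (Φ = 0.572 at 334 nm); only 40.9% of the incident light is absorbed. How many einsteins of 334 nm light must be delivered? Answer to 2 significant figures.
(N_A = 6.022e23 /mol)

5.6e-5 einstein

Product: 7.95e18 / 6.022e23 = 1.320e-5 mol.
Photons that must be absorbed: 1.320e-5 / 0.572 = 2.308e-5 mol.
Incident photons needed: 2.308e-5 / 0.409 = 5.643e-5 mol.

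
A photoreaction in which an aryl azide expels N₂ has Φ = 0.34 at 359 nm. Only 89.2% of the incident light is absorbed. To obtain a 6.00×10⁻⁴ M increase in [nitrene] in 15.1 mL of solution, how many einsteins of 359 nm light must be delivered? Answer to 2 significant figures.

3.0×10⁻⁵ einstein

Product: (6.00×10⁻⁴ M)(0.0151 L) = 9.060×10⁻⁶ mol.
Photons that must be absorbed: 9.060×10⁻⁶ / 0.34 = 2.665×10⁻⁵ mol.
Incident photons needed: 2.665×10⁻⁵ / 0.892 = 2.988×10⁻⁵ mol.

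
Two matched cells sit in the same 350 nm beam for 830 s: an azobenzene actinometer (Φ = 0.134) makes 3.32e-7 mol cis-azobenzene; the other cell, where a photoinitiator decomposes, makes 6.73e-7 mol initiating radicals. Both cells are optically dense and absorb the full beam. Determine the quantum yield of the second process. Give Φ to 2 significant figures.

Φ = 0.27

Photons absorbed by the actinometer: 3.32e-7 / 0.134 = 2.478e-6 mol.
Φ(unknown) = 6.73e-7 / 2.478e-6 = 0.27.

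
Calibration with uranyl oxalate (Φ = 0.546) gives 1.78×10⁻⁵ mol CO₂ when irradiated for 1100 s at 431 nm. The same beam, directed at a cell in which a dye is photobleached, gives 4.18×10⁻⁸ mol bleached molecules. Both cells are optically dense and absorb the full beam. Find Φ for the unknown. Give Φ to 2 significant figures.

Photons absorbed by the actinometer: 1.78×10⁻⁵ / 0.546 = 3.260×10⁻⁵ mol.
Φ(unknown) = 4.18×10⁻⁸ / 3.260×10⁻⁵ = 0.0013.

Φ = 0.0013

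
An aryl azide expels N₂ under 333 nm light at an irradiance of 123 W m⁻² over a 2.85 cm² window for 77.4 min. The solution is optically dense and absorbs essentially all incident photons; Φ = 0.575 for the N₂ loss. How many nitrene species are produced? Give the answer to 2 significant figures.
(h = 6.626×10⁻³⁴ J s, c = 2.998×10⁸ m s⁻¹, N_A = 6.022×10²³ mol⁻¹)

Photon energy at 333 nm: hc/λ = (6.626×10⁻³⁴)(2.998×10⁸)/(333×10⁻⁹) = 5.965×10⁻¹⁹ J.
Energy delivered: (123 W m⁻²)(2.85×10⁻⁴ m²)(4644 s) = 162.8 J.
Photons incident: 162.8 / 5.965×10⁻¹⁹ = 2.729×10²⁰, i.e. 2.729×10²⁰/6.022×10²³ = 4.532×10⁻⁴ mol.
Product: Φ × n_abs = 0.575 × 4.532×10⁻⁴ = 2.606×10⁻⁴ mol.
As a count: 2.606×10⁻⁴ × 6.022×10²³ = 1.6×10²⁰.

1.6×10²⁰ species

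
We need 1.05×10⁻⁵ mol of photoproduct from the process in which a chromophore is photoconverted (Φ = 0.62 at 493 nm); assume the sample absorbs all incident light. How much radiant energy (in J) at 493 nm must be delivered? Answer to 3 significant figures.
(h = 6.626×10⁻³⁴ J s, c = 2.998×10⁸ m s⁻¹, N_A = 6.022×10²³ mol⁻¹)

Photons that must be absorbed: 1.05×10⁻⁵ / 0.62 = 1.694×10⁻⁵ mol.
Photon energy: hc/λ = 4.029×10⁻¹⁹ J; per mole, 2.426×10⁵ J mol⁻¹.
Energy required: 1.694×10⁻⁵ × 2.426×10⁵ = 4.11 J.

4.11 J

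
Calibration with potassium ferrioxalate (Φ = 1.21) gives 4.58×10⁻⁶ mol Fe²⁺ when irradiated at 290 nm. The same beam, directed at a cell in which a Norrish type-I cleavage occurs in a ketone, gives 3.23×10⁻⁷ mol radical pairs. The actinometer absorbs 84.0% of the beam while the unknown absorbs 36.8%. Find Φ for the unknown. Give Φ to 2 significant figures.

Φ = 0.19

Photons absorbed by the actinometer: 4.58×10⁻⁶ / 1.21 = 3.785×10⁻⁶ mol.
Incident flux: 3.785×10⁻⁶ / 0.840 = 4.506×10⁻⁶ einstein.
Absorbed by unknown: 0.368 × 4.506×10⁻⁶ = 1.658×10⁻⁶ mol.
Φ(unknown) = 3.23×10⁻⁷ / 1.658×10⁻⁶ = 0.19.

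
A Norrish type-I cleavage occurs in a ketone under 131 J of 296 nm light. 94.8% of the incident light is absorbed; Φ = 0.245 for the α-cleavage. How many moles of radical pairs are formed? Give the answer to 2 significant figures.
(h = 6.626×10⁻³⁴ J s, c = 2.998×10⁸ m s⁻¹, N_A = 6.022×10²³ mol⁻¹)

7.5×10⁻⁵ mol

Photon energy at 296 nm: hc/λ = (6.626×10⁻³⁴)(2.998×10⁸)/(296×10⁻⁹) = 6.711×10⁻¹⁹ J.
Photons incident: 131 / 6.711×10⁻¹⁹ = 1.952×10²⁰, i.e. 1.952×10²⁰/6.022×10²³ = 3.241×10⁻⁴ mol.
Photons absorbed: 0.948 × 3.241×10⁻⁴ = 3.072×10⁻⁴ mol.
Product: Φ × n_abs = 0.245 × 3.072×10⁻⁴ = 7.526×10⁻⁵ mol.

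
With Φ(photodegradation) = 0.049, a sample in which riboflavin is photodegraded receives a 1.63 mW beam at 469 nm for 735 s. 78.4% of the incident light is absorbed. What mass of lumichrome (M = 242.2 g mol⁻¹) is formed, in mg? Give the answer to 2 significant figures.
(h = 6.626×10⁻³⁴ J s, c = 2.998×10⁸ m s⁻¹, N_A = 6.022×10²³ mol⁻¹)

0.044 mg

Photon energy at 469 nm: hc/λ = (6.626×10⁻³⁴)(2.998×10⁸)/(469×10⁻⁹) = 4.236×10⁻¹⁹ J.
Energy delivered: (1.63 mW)(735 s) = 1.198 J.
Photons incident: 1.198 / 4.236×10⁻¹⁹ = 2.828×10¹⁸, i.e. 2.828×10¹⁸/6.022×10²³ = 4.696×10⁻⁶ mol.
Photons absorbed: 0.784 × 4.696×10⁻⁶ = 3.682×10⁻⁶ mol.
Product: Φ × n_abs = 0.049 × 3.682×10⁻⁶ = 1.804×10⁻⁷ mol.
Mass: 1.804×10⁻⁷ × 242.2 = 4.369×10⁻⁵ g = 0.044 mg.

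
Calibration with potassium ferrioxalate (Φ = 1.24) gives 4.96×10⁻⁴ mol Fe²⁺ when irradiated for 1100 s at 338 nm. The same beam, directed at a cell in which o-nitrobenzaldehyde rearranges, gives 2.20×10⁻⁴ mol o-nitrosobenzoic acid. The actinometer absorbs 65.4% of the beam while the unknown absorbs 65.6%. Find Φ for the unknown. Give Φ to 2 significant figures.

Φ = 0.55

Photons absorbed by the actinometer: 4.96×10⁻⁴ / 1.24 = 4.000×10⁻⁴ mol.
Incident flux: 4.000×10⁻⁴ / 0.654 = 6.116×10⁻⁴ einstein.
Absorbed by unknown: 0.656 × 6.116×10⁻⁴ = 4.012×10⁻⁴ mol.
Φ(unknown) = 2.20×10⁻⁴ / 4.012×10⁻⁴ = 0.55.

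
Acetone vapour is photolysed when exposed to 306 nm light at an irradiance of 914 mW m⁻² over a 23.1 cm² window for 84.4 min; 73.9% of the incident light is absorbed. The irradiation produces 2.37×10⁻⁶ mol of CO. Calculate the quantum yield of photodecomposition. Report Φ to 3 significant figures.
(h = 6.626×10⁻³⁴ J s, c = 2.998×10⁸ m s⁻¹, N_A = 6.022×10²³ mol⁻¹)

Φ = 0.117

Photon energy at 306 nm: hc/λ = (6.626×10⁻³⁴)(2.998×10⁸)/(306×10⁻⁹) = 6.492×10⁻¹⁹ J.
Energy delivered: (914 mW m⁻²)(23.1×10⁻⁴ m²)(5064 s) = 10.69 J.
Photons incident: 10.69 / 6.492×10⁻¹⁹ = 1.647×10¹⁹, i.e. 1.647×10¹⁹/6.022×10²³ = 2.735×10⁻⁵ mol.
Photons absorbed: 0.739 × 2.735×10⁻⁵ = 2.021×10⁻⁵ mol.
Φ = 2.37×10⁻⁶ mol / 2.021×10⁻⁵ mol photons = 0.117.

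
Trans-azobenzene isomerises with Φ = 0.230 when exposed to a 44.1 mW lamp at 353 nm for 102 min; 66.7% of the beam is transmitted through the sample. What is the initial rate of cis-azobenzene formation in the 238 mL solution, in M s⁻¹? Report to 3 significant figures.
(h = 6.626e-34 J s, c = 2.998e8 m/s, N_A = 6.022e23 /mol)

4.19e-8 M s⁻¹

Photon energy at 353 nm: hc/λ = (6.626e-34)(2.998e8)/(353e-9) = 5.627e-19 J.
Energy delivered: (44.1 mW)(6120 s) = 269.9 J.
Photons incident: 269.9 / 5.627e-19 = 4.797e20, i.e. 4.797e20/6.022e23 = 7.966e-4 mol.
Fraction absorbed: 1 − 66.7/100 = 0.3330.
Photons absorbed: 0.3330 × 7.966e-4 = 2.653e-4 mol.
Product formed: 0.230 × 2.653e-4 = 6.102e-5 mol.
Rate: 6.102e-5 mol / (6120 s × 0.238 L) = 4.19e-8 M s⁻¹.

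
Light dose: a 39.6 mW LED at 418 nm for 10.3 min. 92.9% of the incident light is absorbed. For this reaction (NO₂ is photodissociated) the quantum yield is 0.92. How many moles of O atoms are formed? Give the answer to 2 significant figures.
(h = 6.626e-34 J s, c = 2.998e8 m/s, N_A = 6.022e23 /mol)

Photon energy at 418 nm: hc/λ = (6.626e-34)(2.998e8)/(418e-9) = 4.752e-19 J.
Energy delivered: (39.6 mW)(618 s) = 24.47 J.
Photons incident: 24.47 / 4.752e-19 = 5.149e19, i.e. 5.149e19/6.022e23 = 8.550e-5 mol.
Photons absorbed: 0.929 × 8.550e-5 = 7.943e-5 mol.
Product: Φ × n_abs = 0.92 × 7.943e-5 = 7.308e-5 mol.

7.3e-5 mol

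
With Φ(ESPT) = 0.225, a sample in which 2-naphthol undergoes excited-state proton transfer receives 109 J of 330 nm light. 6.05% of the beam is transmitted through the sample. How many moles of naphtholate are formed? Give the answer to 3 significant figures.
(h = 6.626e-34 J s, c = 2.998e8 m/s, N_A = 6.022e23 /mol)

6.36e-5 mol

Photon energy at 330 nm: hc/λ = (6.626e-34)(2.998e8)/(330e-9) = 6.020e-19 J.
Photons incident: 109 / 6.020e-19 = 1.811e20, i.e. 1.811e20/6.022e23 = 3.007e-4 mol.
Fraction absorbed: 1 − 6.05/100 = 0.9395.
Photons absorbed: 0.9395 × 3.007e-4 = 2.825e-4 mol.
Product: Φ × n_abs = 0.225 × 2.825e-4 = 6.356e-5 mol.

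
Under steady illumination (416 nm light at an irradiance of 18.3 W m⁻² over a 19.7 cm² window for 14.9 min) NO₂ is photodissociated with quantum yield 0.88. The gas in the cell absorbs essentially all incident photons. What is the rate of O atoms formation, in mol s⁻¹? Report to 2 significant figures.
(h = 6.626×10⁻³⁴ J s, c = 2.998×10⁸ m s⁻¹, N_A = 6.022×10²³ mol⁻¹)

1.1×10⁻⁷ mol s⁻¹

Photon energy at 416 nm: hc/λ = (6.626×10⁻³⁴)(2.998×10⁸)/(416×10⁻⁹) = 4.775×10⁻¹⁹ J.
Energy delivered: (18.3 W m⁻²)(19.7×10⁻⁴ m²)(894 s) = 32.23 J.
Photons incident: 32.23 / 4.775×10⁻¹⁹ = 6.750×10¹⁹, i.e. 6.750×10¹⁹/6.022×10²³ = 1.121×10⁻⁴ mol.
Product formed: 0.88 × 1.121×10⁻⁴ = 9.865×10⁻⁵ mol.
Rate: 9.865×10⁻⁵ / 894 s = 1.1×10⁻⁷ mol s⁻¹.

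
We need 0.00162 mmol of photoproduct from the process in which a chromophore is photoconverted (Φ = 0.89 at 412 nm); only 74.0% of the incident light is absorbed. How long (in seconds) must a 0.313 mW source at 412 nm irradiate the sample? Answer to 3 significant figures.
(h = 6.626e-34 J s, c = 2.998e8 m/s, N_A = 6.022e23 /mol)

Product: 0.00162 mmol = 1.62e-6 mol.
Photons that must be absorbed: 1.62e-6 / 0.89 = 1.820e-6 mol.
Incident photons needed: 1.820e-6 / 0.740 = 2.459e-6 mol.
Photon energy: hc/λ = 4.822e-19 J; per mole, 2.904e5 J mol⁻¹.
Energy required: 2.459e-6 × 2.904e5 = 0.7141 J.
Time: 0.7141 J / 0.000313 W = 2280 s.

t ≈ 2280 s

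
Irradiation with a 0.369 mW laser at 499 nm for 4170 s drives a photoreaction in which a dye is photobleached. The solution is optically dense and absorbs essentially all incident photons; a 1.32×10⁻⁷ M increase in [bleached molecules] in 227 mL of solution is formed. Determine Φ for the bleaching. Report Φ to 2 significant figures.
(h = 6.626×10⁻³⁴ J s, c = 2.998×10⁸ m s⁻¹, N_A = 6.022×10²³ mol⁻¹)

Product: (1.32×10⁻⁷ M)(0.227 L) = 2.996×10⁻⁸ mol.
Photon energy at 499 nm: hc/λ = (6.626×10⁻³⁴)(2.998×10⁸)/(499×10⁻⁹) = 3.981×10⁻¹⁹ J.
Energy delivered: (0.369 mW)(4170 s) = 1.539 J.
Photons incident: 1.539 / 3.981×10⁻¹⁹ = 3.866×10¹⁸, i.e. 3.866×10¹⁸/6.022×10²³ = 6.420×10⁻⁶ mol.
Φ = 2.996×10⁻⁸ mol / 6.420×10⁻⁶ mol photons = 0.0047.

Φ = 0.0047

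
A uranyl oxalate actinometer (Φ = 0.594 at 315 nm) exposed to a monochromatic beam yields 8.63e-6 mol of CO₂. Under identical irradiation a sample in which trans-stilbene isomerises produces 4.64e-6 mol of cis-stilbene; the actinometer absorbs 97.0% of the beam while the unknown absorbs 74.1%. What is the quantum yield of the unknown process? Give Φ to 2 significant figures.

Φ = 0.42

Photons absorbed by the actinometer: 8.63e-6 / 0.594 = 1.453e-5 mol.
Incident flux: 1.453e-5 / 0.970 = 1.498e-5 einstein.
Absorbed by unknown: 0.741 × 1.498e-5 = 1.110e-5 mol.
Φ(unknown) = 4.64e-6 / 1.110e-5 = 0.42.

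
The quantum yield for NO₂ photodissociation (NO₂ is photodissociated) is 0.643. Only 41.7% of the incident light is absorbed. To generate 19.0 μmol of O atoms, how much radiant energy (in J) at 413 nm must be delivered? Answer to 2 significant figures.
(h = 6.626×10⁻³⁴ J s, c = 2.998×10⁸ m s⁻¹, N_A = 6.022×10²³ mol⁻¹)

Product: 19.0 μmol = 1.90×10⁻⁵ mol.
Photons that must be absorbed: 1.90×10⁻⁵ / 0.643 = 2.955×10⁻⁵ mol.
Incident photons needed: 2.955×10⁻⁵ / 0.417 = 7.086×10⁻⁵ mol.
Photon energy: hc/λ = 4.810×10⁻¹⁹ J; per mole, 2.897×10⁵ J mol⁻¹.
Energy required: 7.086×10⁻⁵ × 2.897×10⁵ = 21 J.

21 J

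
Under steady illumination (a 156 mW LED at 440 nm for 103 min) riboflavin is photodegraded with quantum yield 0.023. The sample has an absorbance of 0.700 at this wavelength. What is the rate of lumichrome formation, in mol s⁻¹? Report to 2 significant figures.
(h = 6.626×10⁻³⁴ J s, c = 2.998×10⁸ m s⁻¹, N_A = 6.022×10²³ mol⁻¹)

Photon energy at 440 nm: hc/λ = (6.626×10⁻³⁴)(2.998×10⁸)/(440×10⁻⁹) = 4.515×10⁻¹⁹ J.
Energy delivered: (156 mW)(6180 s) = 964.1 J.
Photons incident: 964.1 / 4.515×10⁻¹⁹ = 2.135×10²¹, i.e. 2.135×10²¹/6.022×10²³ = 0.003545 mol.
Fraction absorbed: 1 − 10^(−0.700) = 0.8005.
Photons absorbed: 0.8005 × 0.003545 = 0.002838 mol.
Product formed: 0.023 × 0.002838 = 6.527×10⁻⁵ mol.
Rate: 6.527×10⁻⁵ / 6180 s = 1.1×10⁻⁸ mol s⁻¹.

1.1×10⁻⁸ mol s⁻¹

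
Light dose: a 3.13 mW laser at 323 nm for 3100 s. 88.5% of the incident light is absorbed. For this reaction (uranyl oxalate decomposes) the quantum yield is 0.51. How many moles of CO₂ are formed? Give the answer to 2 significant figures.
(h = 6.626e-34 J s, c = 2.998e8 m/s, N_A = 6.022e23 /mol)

1.2e-5 mol

Photon energy at 323 nm: hc/λ = (6.626e-34)(2.998e8)/(323e-9) = 6.150e-19 J.
Energy delivered: (3.13 mW)(3100 s) = 9.703 J.
Photons incident: 9.703 / 6.150e-19 = 1.578e19, i.e. 1.578e19/6.022e23 = 2.620e-5 mol.
Photons absorbed: 0.885 × 2.620e-5 = 2.319e-5 mol.
Product: Φ × n_abs = 0.51 × 2.319e-5 = 1.183e-5 mol.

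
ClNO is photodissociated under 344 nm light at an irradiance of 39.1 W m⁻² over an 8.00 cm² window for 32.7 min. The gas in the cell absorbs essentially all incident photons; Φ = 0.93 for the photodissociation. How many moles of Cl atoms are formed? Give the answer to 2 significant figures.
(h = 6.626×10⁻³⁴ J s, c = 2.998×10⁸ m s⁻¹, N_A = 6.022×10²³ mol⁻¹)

Photon energy at 344 nm: hc/λ = (6.626×10⁻³⁴)(2.998×10⁸)/(344×10⁻⁹) = 5.775×10⁻¹⁹ J.
Energy delivered: (39.1 W m⁻²)(8.00×10⁻⁴ m²)(1962 s) = 61.37 J.
Photons incident: 61.37 / 5.775×10⁻¹⁹ = 1.063×10²⁰, i.e. 1.063×10²⁰/6.022×10²³ = 1.765×10⁻⁴ mol.
Product: Φ × n_abs = 0.93 × 1.765×10⁻⁴ = 1.641×10⁻⁴ mol.

1.6×10⁻⁴ mol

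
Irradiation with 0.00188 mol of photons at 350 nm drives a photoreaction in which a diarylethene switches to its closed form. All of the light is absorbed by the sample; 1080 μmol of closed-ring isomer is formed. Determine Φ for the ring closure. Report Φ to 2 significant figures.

Φ = 0.57

Product: 1080 μmol = 0.00108 mol.
Φ = 0.00108 mol / 0.00188 mol photons = 0.57.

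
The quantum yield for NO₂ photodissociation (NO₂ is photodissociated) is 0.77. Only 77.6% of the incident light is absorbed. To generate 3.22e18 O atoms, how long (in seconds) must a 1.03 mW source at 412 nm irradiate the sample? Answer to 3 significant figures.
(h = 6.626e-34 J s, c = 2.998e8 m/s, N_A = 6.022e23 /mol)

t ≈ 2520 s

Product: 3.22e18 / 6.022e23 = 5.347e-6 mol.
Photons that must be absorbed: 5.347e-6 / 0.77 = 6.944e-6 mol.
Incident photons needed: 6.944e-6 / 0.776 = 8.948e-6 mol.
Photon energy: hc/λ = 4.822e-19 J; per mole, 2.904e5 J mol⁻¹.
Energy required: 8.948e-6 × 2.904e5 = 2.598 J.
Time: 2.598 J / 0.00103 W = 2520 s.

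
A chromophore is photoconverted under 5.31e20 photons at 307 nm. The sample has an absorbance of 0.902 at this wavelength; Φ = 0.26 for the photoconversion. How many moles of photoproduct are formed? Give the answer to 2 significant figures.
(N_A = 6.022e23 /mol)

Moles of photons: 5.31e20 / 6.022e23 = 8.818e-4 mol.
Fraction absorbed: 1 − 10^(−0.902) = 0.8747.
Photons absorbed: 0.8747 × 8.818e-4 = 7.713e-4 mol.
Product: Φ × n_abs = 0.26 × 7.713e-4 = 2.005e-4 mol.

2.0e-4 mol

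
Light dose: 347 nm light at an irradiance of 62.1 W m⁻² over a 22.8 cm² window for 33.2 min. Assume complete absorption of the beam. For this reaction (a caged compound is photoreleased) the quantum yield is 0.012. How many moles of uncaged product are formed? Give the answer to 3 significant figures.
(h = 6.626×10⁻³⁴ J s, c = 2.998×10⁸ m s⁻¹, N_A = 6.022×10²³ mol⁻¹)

9.82×10⁻⁶ mol

Photon energy at 347 nm: hc/λ = (6.626×10⁻³⁴)(2.998×10⁸)/(347×10⁻⁹) = 5.725×10⁻¹⁹ J.
Energy delivered: (62.1 W m⁻²)(22.8×10⁻⁴ m²)(1992 s) = 282.0 J.
Photons incident: 282.0 / 5.725×10⁻¹⁹ = 4.926×10²⁰, i.e. 4.926×10²⁰/6.022×10²³ = 8.180×10⁻⁴ mol.
Product: Φ × n_abs = 0.012 × 8.180×10⁻⁴ = 9.816×10⁻⁶ mol.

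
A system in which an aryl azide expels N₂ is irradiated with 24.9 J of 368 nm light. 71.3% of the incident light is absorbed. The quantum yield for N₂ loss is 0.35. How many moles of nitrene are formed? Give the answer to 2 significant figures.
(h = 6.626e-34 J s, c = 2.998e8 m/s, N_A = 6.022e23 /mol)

Photon energy at 368 nm: hc/λ = (6.626e-34)(2.998e8)/(368e-9) = 5.398e-19 J.
Photons incident: 24.9 / 5.398e-19 = 4.613e19, i.e. 4.613e19/6.022e23 = 7.660e-5 mol.
Photons absorbed: 0.713 × 7.660e-5 = 5.462e-5 mol.
Product: Φ × n_abs = 0.35 × 5.462e-5 = 1.912e-5 mol.

1.9e-5 mol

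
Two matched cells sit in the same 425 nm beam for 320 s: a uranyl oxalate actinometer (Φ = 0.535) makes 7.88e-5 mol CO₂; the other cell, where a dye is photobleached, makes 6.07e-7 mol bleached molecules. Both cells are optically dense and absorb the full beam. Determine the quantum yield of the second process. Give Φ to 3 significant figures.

Φ = 0.00412

Photons absorbed by the actinometer: 7.88e-5 / 0.535 = 1.473e-4 mol.
Φ(unknown) = 6.07e-7 / 1.473e-4 = 0.00412.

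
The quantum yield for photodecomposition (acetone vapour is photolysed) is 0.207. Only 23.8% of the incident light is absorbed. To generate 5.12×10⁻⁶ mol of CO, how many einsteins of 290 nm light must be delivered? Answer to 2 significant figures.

Photons that must be absorbed: 5.12×10⁻⁶ / 0.207 = 2.473×10⁻⁵ mol.
Incident photons needed: 2.473×10⁻⁵ / 0.238 = 1.039×10⁻⁴ mol.

1.0×10⁻⁴ einstein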